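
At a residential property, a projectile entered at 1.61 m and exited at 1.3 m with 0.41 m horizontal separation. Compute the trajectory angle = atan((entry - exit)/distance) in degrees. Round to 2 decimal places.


Bullet trajectory angle:
Height difference = 1.61 - 1.3 = 0.31 m
angle = atan(0.31 / 0.41)
angle = atan(0.756098)
angle = 37.09 degrees

37.09


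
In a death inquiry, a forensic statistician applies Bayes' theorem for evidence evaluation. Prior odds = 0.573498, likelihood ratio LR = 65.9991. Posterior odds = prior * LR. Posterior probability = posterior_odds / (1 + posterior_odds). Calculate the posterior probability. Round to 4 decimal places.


Bayesian evidence evaluation:
Posterior odds = prior_odds * LR = 0.573498 * 65.9991 = 37.85035
Posterior probability = posterior_odds / (1 + posterior_odds)
= 37.85035 / (1 + 37.85035)
= 37.85035 / 38.85035
= 0.9743

0.9743


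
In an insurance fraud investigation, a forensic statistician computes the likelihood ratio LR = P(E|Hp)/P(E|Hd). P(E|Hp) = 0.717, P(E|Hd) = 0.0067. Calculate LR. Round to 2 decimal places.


Likelihood ratio calculation:
LR = P(E|Hp) / P(E|Hd)
LR = 0.717 / 0.0067
LR = 107.01

107.01


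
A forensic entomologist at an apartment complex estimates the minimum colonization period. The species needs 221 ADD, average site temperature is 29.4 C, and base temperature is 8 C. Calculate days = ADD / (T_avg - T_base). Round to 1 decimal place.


Insect development time:
Effective temperature = avg_temp - T_base = 29.4 - 8 = 21.4 C
Days = ADD / effective_temp = 221 / 21.4 = 10.3 days

10.3


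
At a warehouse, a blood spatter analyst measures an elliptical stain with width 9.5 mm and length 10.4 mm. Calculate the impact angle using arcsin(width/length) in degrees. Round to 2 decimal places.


Blood spatter impact angle calculation:
width / length = 9.5 / 10.4 = 0.913462
angle = arcsin(0.913462)
angle = 65.99 degrees

65.99


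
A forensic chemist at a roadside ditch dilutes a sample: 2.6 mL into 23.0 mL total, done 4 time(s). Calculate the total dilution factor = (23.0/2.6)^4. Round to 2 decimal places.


Dilution factor calculation:
Single dilution = V_total / V_sample = 23.0 / 2.6 ≈ 8.846154
Number of dilutions = 4
Total DF = (23.0 / 2.6)^4 (full precision, rounded at the end) = 6123.76

6123.76


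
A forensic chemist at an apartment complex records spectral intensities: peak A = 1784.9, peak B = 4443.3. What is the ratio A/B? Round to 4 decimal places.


Spectral peak ratio:
Peak A = 1784.9 counts
Peak B = 4443.3 counts
Ratio = 1784.9 / 4443.3 = 0.4017

0.4017


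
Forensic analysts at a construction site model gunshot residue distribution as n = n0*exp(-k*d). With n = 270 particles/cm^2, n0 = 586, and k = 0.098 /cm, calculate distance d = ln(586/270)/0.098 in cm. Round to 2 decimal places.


GSR distance calculation:
n0/n = 586 / 270 = 2.17037
ln(n0/n) = 0.774898
d = 0.774898 / 0.098 = 7.91 cm

7.91


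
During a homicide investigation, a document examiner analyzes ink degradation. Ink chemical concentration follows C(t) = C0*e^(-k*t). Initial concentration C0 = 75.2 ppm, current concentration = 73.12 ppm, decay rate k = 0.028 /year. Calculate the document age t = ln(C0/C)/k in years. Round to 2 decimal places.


Document age estimation:
C0/C = 75.2 / 73.12 = 1.028446
ln(C0/C) = 0.028049
t = 0.028049 / 0.028 = 1.00 years

1.00


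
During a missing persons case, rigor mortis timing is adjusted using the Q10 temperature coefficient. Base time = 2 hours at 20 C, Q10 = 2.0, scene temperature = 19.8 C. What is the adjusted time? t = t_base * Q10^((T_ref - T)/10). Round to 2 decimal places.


Rigor mortis time adjustment:
Exponent = (T_ref - T_actual) / 10 = (20 - 19.8) / 10 = 0.02
Q10 factor = 2.0^0.02 = 1.01396
t_adjusted = 2 * 1.01396 = 2.03 hours

2.03


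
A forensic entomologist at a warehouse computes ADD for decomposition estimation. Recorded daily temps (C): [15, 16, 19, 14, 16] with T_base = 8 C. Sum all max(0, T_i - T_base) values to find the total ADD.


Computing ADD day by day:
Day 1: max(0, 15 - 8) = 7
Day 2: max(0, 16 - 8) = 8
Day 3: max(0, 19 - 8) = 11
Day 4: max(0, 14 - 8) = 6
Day 5: max(0, 16 - 8) = 8
Total ADD = 40

40


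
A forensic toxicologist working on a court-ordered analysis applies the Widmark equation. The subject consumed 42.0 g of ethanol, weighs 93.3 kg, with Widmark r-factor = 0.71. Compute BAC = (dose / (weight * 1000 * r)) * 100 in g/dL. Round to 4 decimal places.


Applying the Widmark formula:
BAC = (dose_g / (body_wt * 1000 * r)) * 100
Denominator = 93.3 * 1000 * 0.71 = 66243
BAC = (42.0 / 66243) * 100
BAC = 0.0634 g/dL

0.0634


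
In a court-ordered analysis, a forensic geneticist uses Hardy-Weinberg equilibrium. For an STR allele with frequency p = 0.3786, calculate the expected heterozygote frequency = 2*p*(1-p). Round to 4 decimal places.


Hardy-Weinberg heterozygote frequency:
q = 1 - p = 1 - 0.3786 = 0.6214
2pq = 2 * 0.3786 * 0.6214 = 0.4705

0.4705


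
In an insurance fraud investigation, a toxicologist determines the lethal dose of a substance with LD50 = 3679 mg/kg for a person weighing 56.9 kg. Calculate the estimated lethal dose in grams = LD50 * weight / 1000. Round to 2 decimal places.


Lethal dose calculation:
Lethal dose = LD50 * body_weight / 1000
= 3679 * 56.9 / 1000
= 209335.1 / 1000
= 209.34 g

209.34


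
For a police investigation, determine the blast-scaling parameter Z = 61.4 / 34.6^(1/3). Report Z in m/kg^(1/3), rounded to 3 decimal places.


Scaled distance calculation:
W^(1/3) = 34.6^(1/3) = 3.258557
Z = R / W^(1/3) = 61.4 / 3.258557
Z = 18.843 m/kg^(1/3)

18.843


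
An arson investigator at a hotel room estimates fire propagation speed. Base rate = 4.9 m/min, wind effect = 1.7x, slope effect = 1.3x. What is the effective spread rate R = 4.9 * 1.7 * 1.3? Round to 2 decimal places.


Fire spread rate calculation:
R = R0 * wind_factor * slope_factor
= 4.9 * 1.7 * 1.3
= 8.33 * 1.3
= 10.83 m/min

10.83


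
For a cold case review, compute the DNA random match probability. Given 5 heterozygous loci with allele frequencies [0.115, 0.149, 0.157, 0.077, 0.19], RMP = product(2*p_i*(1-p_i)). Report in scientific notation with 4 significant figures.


Computing RMP for 5 loci:
Locus 1: 2 * 0.115 * 0.885 = 0.20355
Locus 2: 2 * 0.149 * 0.851 = 0.253598
Locus 3: 2 * 0.157 * 0.843 = 0.264702
Locus 4: 2 * 0.077 * 0.923 = 0.142142
Locus 5: 2 * 0.19 * 0.81 = 0.3078
RMP = 5.978e-04

5.978e-04


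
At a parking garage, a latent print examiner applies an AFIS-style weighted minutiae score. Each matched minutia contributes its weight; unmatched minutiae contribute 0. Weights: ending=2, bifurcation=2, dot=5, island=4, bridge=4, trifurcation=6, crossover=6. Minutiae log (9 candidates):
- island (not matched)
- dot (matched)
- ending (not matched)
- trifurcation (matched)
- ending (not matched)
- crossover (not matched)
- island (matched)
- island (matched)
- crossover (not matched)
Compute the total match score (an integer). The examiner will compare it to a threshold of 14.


Weighted minutiae match score:
  island: not matched, +0
  dot: matched, +5 (running total 5)
  ending: not matched, +0
  trifurcation: matched, +6 (running total 11)
  ending: not matched, +0
  crossover: not matched, +0
  island: matched, +4 (running total 15)
  island: matched, +4 (running total 19)
  crossover: not matched, +0
Total score = 19
Threshold = 14; verdict = identification

19


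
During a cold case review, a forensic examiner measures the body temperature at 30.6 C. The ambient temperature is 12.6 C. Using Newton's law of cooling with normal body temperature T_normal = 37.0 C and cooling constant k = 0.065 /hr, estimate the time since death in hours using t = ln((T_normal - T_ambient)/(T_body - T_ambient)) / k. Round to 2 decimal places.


Using Newton's law of cooling:
t = ln((T_normal - T_ambient) / (T_body - T_ambient)) / k
T_normal - T_ambient = 24.4
T_body - T_ambient = 18.0
Ratio = 1.355556
ln(ratio) = 0.304212
t = 0.304212 / 0.065 = 4.68 hours

4.68


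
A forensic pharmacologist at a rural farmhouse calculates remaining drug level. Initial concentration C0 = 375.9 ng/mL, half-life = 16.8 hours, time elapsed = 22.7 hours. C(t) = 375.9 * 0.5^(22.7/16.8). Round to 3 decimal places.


Drug concentration decay:
Number of half-lives = t / t_half = 22.7 / 16.8 = 1.35119
Decay factor = 0.5^1.35119 = 0.3919686
C(t) = 375.9 * 0.3919686 = 147.341 ng/mL

147.341


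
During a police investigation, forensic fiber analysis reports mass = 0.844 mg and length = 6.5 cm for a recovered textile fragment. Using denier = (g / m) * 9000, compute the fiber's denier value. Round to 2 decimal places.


Denier calculation:
Mass in grams = 0.844 mg / 1000 = 0.000844 g
Length in meters = 6.5 cm / 100 = 0.065 m
Linear density = mass / length = 0.000844 / 0.065 = 0.01298462 g/m
Denier = (g/m) * 9000 = 0.01298462 * 9000 = 116.86

116.86


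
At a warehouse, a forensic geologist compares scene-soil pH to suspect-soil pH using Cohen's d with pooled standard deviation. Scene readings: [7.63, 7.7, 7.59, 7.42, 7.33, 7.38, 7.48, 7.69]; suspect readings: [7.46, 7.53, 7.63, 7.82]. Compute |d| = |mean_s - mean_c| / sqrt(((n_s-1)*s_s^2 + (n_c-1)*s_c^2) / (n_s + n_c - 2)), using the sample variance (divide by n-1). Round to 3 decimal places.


Pooled-variance Cohen's d for soil pH comparison:
Scene mean = 60.22 / 8 = 7.5275
Suspect mean = 30.44 / 4 = 7.61
Scene sample variance s_s^2 = 0.020736
Suspect sample variance s_c^2 = 0.024467
Pooled variance = ((n_s-1)*s_s^2 + (n_c-1)*s_c^2) / (n_s + n_c - 2) = 0.021855
Pooled SD = sqrt(0.021855) = 0.147834
Mean difference = -0.0825
|d| = |-0.0825| / 0.147834 = 0.558

0.558


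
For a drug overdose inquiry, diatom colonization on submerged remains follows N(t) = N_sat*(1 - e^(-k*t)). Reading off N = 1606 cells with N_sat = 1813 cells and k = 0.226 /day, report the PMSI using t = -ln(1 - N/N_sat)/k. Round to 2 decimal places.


PMSI from diatom colonization curve:
N / N_sat = 1606 / 1813 = 0.885825
1 - N/N_sat = 0.114175
ln(1 - N/N_sat) = -2.170023
t = -ln(1 - N/N_sat) / k = -(-2.170023) / 0.226 = 9.60 days

9.60


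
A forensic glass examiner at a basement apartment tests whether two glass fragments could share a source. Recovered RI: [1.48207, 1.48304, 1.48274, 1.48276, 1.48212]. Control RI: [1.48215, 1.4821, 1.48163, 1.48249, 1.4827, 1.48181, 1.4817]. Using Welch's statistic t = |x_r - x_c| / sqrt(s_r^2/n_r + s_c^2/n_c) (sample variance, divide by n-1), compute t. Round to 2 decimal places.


Welch's t-criterion for glass RI comparison:
Recovered mean = sum / n_r = 7.41273 / 5 = 1.482546
Control mean = sum / n_c = 10.37458 / 7 = 1.4820829
Recovered sample variance s_r^2 = 1.8388e-07
Control sample variance s_c^2 = 1.62924e-07
Welch SE (unpooled) = sqrt(s_r^2/n_r + s_c^2/n_c) = sqrt(3.6776e-08 + 2.32748e-08) = sqrt(6.00508e-08) = 0.000245053
|mean_r - mean_c| = 0.000463143
t = 0.000463143 / 0.000245053 = 1.89

1.89


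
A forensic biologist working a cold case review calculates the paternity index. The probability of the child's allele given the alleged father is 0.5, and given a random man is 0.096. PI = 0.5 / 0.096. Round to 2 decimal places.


Paternity Index calculation:
PI = P(allele|father) / P(allele|random)
PI = 0.5 / 0.096
PI = 5.21

5.21


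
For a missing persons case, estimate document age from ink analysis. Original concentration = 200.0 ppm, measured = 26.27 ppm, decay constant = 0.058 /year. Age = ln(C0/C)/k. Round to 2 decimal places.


Document age estimation:
C0/C = 200.0 / 26.27 = 7.613247
ln(C0/C) = 2.02989
t = 2.02989 / 0.058 = 35.00 years

35.00


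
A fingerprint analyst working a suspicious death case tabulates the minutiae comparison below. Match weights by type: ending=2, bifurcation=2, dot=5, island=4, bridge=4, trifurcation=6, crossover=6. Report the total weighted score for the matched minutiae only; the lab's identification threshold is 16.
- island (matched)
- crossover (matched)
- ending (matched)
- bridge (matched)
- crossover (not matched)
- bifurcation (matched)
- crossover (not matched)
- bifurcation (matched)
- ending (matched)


Weighted minutiae match score:
  island: matched, +4 (running total 4)
  crossover: matched, +6 (running total 10)
  ending: matched, +2 (running total 12)
  bridge: matched, +4 (running total 16)
  crossover: not matched, +0
  bifurcation: matched, +2 (running total 18)
  crossover: not matched, +0
  bifurcation: matched, +2 (running total 20)
  ending: matched, +2 (running total 22)
Total score = 22
Threshold = 16; verdict = identification

22


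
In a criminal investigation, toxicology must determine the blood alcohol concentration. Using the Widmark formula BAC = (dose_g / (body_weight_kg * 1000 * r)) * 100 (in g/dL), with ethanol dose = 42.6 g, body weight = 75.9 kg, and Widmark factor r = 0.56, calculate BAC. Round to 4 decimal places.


Applying the Widmark formula:
BAC = (dose_g / (body_wt * 1000 * r)) * 100
Denominator = 75.9 * 1000 * 0.56 = 42504
BAC = (42.6 / 42504) * 100
BAC = 0.1002 g/dL

0.1002


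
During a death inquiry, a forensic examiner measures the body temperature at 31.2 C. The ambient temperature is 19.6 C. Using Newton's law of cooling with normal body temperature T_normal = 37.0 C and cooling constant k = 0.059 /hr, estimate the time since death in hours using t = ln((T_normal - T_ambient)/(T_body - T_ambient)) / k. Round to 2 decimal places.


Using Newton's law of cooling:
t = ln((T_normal - T_ambient) / (T_body - T_ambient)) / k
T_normal - T_ambient = 17.4
T_body - T_ambient = 11.6
Ratio = 1.5
ln(ratio) = 0.405465
t = 0.405465 / 0.059 = 6.87 hours

6.87


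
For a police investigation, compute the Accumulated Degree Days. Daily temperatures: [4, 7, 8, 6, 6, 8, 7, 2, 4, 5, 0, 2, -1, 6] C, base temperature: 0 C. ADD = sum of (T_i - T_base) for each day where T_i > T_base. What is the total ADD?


Computing ADD day by day:
Day 1: max(0, 4 - 0) = 4
Day 2: max(0, 7 - 0) = 7
Day 3: max(0, 8 - 0) = 8
Day 4: max(0, 6 - 0) = 6
Day 5: max(0, 6 - 0) = 6
Day 6: max(0, 8 - 0) = 8
Day 7: max(0, 7 - 0) = 7
Day 8: max(0, 2 - 0) = 2
Day 9: max(0, 4 - 0) = 4
Day 10: max(0, 5 - 0) = 5
Day 11: max(0, 0 - 0) = 0
Day 12: max(0, 2 - 0) = 2
Day 13: max(0, -1 - 0) = 0
Day 14: max(0, 6 - 0) = 6
Total ADD = 65

65


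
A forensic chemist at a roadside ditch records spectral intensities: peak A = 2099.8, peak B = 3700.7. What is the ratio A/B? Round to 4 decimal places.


Spectral peak ratio:
Peak A = 2099.8 counts
Peak B = 3700.7 counts
Ratio = 2099.8 / 3700.7 = 0.5674

0.5674


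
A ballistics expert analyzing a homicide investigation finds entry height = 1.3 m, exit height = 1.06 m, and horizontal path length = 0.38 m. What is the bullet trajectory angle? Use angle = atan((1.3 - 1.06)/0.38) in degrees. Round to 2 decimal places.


Bullet trajectory angle:
Height difference = 1.3 - 1.06 = 0.24 m
angle = atan(0.24 / 0.38)
angle = atan(0.631579)
angle = 32.28 degrees

32.28


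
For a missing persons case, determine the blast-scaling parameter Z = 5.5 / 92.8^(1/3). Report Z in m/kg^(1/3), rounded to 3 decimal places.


Scaled distance calculation:
W^(1/3) = 92.8^(1/3) = 4.527405
Z = R / W^(1/3) = 5.5 / 4.527405
Z = 1.215 m/kg^(1/3)

1.215


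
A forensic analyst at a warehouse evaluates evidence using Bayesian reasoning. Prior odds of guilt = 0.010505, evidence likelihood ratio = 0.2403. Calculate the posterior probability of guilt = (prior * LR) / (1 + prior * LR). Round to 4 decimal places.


Bayesian evidence evaluation:
Posterior odds = prior_odds * LR = 0.010505 * 0.2403 = 0.002524352
Posterior probability = posterior_odds / (1 + posterior_odds)
= 0.002524352 / (1 + 0.002524352)
= 0.002524352 / 1.002524352
= 0.0025

0.0025


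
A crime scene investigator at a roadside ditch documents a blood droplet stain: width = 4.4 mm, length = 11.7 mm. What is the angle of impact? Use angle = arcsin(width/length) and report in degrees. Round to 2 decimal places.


Blood spatter impact angle calculation:
width / length = 4.4 / 11.7 = 0.376068
angle = arcsin(0.376068)
angle = 22.09 degrees

22.09


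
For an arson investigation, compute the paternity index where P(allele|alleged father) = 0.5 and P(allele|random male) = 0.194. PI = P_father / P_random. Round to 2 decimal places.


Paternity Index calculation:
PI = P(allele|father) / P(allele|random)
PI = 0.5 / 0.194
PI = 2.58

2.58


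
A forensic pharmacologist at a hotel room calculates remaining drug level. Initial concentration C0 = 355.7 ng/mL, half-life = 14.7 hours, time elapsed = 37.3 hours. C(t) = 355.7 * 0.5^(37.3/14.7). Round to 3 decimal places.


Drug concentration decay:
Number of half-lives = t / t_half = 37.3 / 14.7 = 2.537415
Decay factor = 0.5^2.537415 = 0.17225109
C(t) = 355.7 * 0.17225109 = 61.270 ng/mL

61.270


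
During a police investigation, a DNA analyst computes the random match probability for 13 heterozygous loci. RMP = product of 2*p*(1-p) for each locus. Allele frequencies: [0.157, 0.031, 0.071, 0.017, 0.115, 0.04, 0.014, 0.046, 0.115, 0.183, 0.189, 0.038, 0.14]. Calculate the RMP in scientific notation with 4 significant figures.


Computing RMP for 13 loci:
Locus 1: 2 * 0.157 * 0.843 = 0.264702
Locus 2: 2 * 0.031 * 0.969 = 0.060078
Locus 3: 2 * 0.071 * 0.929 = 0.131918
Locus 4: 2 * 0.017 * 0.983 = 0.033422
Locus 5: 2 * 0.115 * 0.885 = 0.20355
Locus 6: 2 * 0.04 * 0.96 = 0.0768
Locus 7: 2 * 0.014 * 0.986 = 0.027608
Locus 8: 2 * 0.046 * 0.954 = 0.087768
Locus 9: 2 * 0.115 * 0.885 = 0.20355
Locus 10: 2 * 0.183 * 0.817 = 0.299022
Locus 11: 2 * 0.189 * 0.811 = 0.306558
Locus 12: 2 * 0.038 * 0.962 = 0.073112
Locus 13: 2 * 0.14 * 0.86 = 0.2408
RMP = 8.725e-13

8.725e-13


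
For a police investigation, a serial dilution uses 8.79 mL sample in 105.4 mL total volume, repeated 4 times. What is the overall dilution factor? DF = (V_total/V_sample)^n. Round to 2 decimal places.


Dilution factor calculation:
Single dilution = V_total / V_sample = 105.4 / 8.79 ≈ 11.990899
Number of dilutions = 4
Total DF = (105.4 / 8.79)^4 (full precision, rounded at the end) = 20673.16

20673.16


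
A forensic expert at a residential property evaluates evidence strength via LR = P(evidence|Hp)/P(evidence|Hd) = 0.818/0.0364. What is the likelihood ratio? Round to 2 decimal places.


Likelihood ratio calculation:
LR = P(E|Hp) / P(E|Hd)
LR = 0.818 / 0.0364
LR = 22.47

22.47


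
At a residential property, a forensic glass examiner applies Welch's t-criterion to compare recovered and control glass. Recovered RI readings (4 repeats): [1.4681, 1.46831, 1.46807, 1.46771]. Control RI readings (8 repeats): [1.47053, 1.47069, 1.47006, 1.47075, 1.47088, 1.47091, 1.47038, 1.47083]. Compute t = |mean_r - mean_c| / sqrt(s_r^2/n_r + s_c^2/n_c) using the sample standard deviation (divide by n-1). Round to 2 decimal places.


Welch's t-criterion for glass RI comparison:
Recovered mean = sum / n_r = 5.87219 / 4 = 1.4680475
Control mean = sum / n_c = 11.76503 / 8 = 1.4706287
Recovered sample variance s_r^2 = 6.2025e-08
Control sample variance s_c^2 = 8.51839e-08
Welch SE (unpooled) = sqrt(s_r^2/n_r + s_c^2/n_c) = sqrt(1.55062e-08 + 1.0648e-08) = sqrt(2.61542e-08) = 0.000161723
|mean_r - mean_c| = 0.00258125
t = 0.00258125 / 0.000161723 = 15.96

15.96


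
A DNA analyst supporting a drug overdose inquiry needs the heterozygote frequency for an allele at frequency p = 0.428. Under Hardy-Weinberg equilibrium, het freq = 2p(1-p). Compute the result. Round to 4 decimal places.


Hardy-Weinberg heterozygote frequency:
q = 1 - p = 1 - 0.428 = 0.572
2pq = 2 * 0.428 * 0.572 = 0.4896

0.4896


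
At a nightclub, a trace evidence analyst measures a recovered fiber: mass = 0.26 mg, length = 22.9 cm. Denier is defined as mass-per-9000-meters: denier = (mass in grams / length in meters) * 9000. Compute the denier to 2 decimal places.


Denier calculation:
Mass in grams = 0.26 mg / 1000 = 0.00026 g
Length in meters = 22.9 cm / 100 = 0.229 m
Linear density = mass / length = 0.00026 / 0.229 = 0.00113537 g/m
Denier = (g/m) * 9000 = 0.00113537 * 9000 = 10.22

10.22


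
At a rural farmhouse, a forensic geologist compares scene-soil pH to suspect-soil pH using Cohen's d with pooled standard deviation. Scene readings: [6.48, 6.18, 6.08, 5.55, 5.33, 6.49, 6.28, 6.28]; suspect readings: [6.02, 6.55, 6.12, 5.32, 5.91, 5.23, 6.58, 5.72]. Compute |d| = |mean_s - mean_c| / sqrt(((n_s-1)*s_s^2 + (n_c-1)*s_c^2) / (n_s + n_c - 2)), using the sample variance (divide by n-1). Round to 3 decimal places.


Pooled-variance Cohen's d for soil pH comparison:
Scene mean = 48.67 / 8 = 6.08375
Suspect mean = 47.45 / 8 = 5.93125
Scene sample variance s_s^2 = 0.180198
Suspect sample variance s_c^2 = 0.251098
Pooled variance = ((n_s-1)*s_s^2 + (n_c-1)*s_c^2) / (n_s + n_c - 2) = 0.215648
Pooled SD = sqrt(0.215648) = 0.464379
Mean difference = 0.1525
|d| = |0.1525| / 0.464379 = 0.328

0.328


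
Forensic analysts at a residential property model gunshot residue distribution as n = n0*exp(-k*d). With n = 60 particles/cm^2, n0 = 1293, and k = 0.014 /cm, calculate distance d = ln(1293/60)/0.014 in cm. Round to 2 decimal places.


GSR distance calculation:
n0/n = 1293 / 60 = 21.55
ln(n0/n) = 3.070376
d = 3.070376 / 0.014 = 219.31 cm

219.31


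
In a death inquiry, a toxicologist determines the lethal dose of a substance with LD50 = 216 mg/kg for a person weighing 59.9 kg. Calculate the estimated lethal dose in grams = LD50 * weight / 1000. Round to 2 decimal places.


Lethal dose calculation:
Lethal dose = LD50 * body_weight / 1000
= 216 * 59.9 / 1000
= 12938.4 / 1000
= 12.94 g

12.94


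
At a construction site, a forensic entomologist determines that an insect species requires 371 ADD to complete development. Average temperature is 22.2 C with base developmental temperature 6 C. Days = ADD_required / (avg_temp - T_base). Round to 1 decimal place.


Insect development time:
Effective temperature = avg_temp - T_base = 22.2 - 6 = 16.2 C
Days = ADD / effective_temp = 371 / 16.2 = 22.9 days

22.9


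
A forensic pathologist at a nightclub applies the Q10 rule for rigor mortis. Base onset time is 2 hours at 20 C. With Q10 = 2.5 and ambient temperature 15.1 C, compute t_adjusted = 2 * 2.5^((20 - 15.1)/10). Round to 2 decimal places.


Rigor mortis time adjustment:
Exponent = (T_ref - T_actual) / 10 = (20 - 15.1) / 10 = 0.49
Q10 factor = 2.5^0.49 = 1.56672
t_adjusted = 2 * 1.56672 = 3.13 hours

3.13


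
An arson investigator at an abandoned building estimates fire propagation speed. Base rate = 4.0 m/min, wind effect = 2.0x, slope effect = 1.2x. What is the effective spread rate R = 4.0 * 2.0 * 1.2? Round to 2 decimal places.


Fire spread rate calculation:
R = R0 * wind_factor * slope_factor
= 4.0 * 2.0 * 1.2
= 8 * 1.2
= 9.60 m/min

9.60


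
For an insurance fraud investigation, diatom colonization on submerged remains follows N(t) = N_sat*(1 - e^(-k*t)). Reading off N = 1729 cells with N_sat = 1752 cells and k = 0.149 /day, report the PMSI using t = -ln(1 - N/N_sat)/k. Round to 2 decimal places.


PMSI from diatom colonization curve:
N / N_sat = 1729 / 1752 = 0.986872
1 - N/N_sat = 0.013128
ln(1 - N/N_sat) = -4.333008
t = -ln(1 - N/N_sat) / k = -(-4.333008) / 0.149 = 29.08 days

29.08


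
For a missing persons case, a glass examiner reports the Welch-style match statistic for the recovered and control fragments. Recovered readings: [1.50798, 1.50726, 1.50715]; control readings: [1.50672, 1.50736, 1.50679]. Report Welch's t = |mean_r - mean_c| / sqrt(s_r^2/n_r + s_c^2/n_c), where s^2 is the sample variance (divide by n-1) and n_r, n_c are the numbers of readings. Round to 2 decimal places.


Welch's t-criterion for glass RI comparison:
Recovered mean = sum / n_r = 4.52239 / 3 = 1.5074633
Control mean = sum / n_c = 4.52087 / 3 = 1.5069567
Recovered sample variance s_r^2 = 2.03233e-07
Control sample variance s_c^2 = 1.23233e-07
Welch SE (unpooled) = sqrt(s_r^2/n_r + s_c^2/n_c) = sqrt(6.77444e-08 + 4.10778e-08) = sqrt(1.08822e-07) = 0.000329882
|mean_r - mean_c| = 0.000506667
t = 0.000506667 / 0.000329882 = 1.54

1.54


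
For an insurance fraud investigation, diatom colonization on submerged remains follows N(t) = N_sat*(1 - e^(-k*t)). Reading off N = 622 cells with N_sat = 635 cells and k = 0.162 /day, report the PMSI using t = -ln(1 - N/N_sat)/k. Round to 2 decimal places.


PMSI from diatom colonization curve:
N / N_sat = 622 / 635 = 0.979528
1 - N/N_sat = 0.020472
ln(1 - N/N_sat) = -3.888697
t = -ln(1 - N/N_sat) / k = -(-3.888697) / 0.162 = 24.00 days

24.00


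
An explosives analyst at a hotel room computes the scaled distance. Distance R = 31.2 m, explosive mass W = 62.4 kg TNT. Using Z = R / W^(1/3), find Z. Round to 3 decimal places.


Scaled distance calculation:
W^(1/3) = 62.4^(1/3) = 3.966385
Z = R / W^(1/3) = 31.2 / 3.966385
Z = 7.866 m/kg^(1/3)

7.866


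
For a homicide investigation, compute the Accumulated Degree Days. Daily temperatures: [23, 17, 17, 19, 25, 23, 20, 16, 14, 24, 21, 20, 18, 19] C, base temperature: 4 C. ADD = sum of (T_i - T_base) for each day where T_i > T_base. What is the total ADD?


Computing ADD day by day:
Day 1: max(0, 23 - 4) = 19
Day 2: max(0, 17 - 4) = 13
Day 3: max(0, 17 - 4) = 13
Day 4: max(0, 19 - 4) = 15
Day 5: max(0, 25 - 4) = 21
Day 6: max(0, 23 - 4) = 19
Day 7: max(0, 20 - 4) = 16
Day 8: max(0, 16 - 4) = 12
Day 9: max(0, 14 - 4) = 10
Day 10: max(0, 24 - 4) = 20
Day 11: max(0, 21 - 4) = 17
Day 12: max(0, 20 - 4) = 16
Day 13: max(0, 18 - 4) = 14
Day 14: max(0, 19 - 4) = 15
Total ADD = 220

220


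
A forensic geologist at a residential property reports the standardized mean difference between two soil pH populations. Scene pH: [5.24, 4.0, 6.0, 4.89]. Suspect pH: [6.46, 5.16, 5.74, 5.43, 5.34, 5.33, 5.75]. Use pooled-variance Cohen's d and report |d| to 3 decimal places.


Pooled-variance Cohen's d for soil pH comparison:
Scene mean = 20.13 / 4 = 5.0325
Suspect mean = 39.21 / 7 = 5.601429
Scene sample variance s_s^2 = 0.688492
Suspect sample variance s_c^2 = 0.190781
Pooled variance = ((n_s-1)*s_s^2 + (n_c-1)*s_c^2) / (n_s + n_c - 2) = 0.356685
Pooled SD = sqrt(0.356685) = 0.597231
Mean difference = -0.568929
|d| = |-0.568929| / 0.597231 = 0.953

0.953


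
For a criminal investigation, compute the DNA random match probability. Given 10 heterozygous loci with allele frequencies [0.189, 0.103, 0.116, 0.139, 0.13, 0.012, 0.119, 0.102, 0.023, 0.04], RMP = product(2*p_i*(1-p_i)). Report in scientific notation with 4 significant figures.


Computing RMP for 10 loci:
Locus 1: 2 * 0.189 * 0.811 = 0.306558
Locus 2: 2 * 0.103 * 0.897 = 0.184782
Locus 3: 2 * 0.116 * 0.884 = 0.205088
Locus 4: 2 * 0.139 * 0.861 = 0.239358
Locus 5: 2 * 0.13 * 0.87 = 0.2262
Locus 6: 2 * 0.012 * 0.988 = 0.023712
Locus 7: 2 * 0.119 * 0.881 = 0.209678
Locus 8: 2 * 0.102 * 0.898 = 0.183192
Locus 9: 2 * 0.023 * 0.977 = 0.044942
Locus 10: 2 * 0.04 * 0.96 = 0.0768
RMP = 1.977e-09

1.977e-09


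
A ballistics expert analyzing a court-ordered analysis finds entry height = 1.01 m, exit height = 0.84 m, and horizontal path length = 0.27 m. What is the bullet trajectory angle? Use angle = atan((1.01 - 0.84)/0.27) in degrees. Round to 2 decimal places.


Bullet trajectory angle:
Height difference = 1.01 - 0.84 = 0.17 m
angle = atan(0.17 / 0.27)
angle = atan(0.62963)
angle = 32.20 degrees

32.20


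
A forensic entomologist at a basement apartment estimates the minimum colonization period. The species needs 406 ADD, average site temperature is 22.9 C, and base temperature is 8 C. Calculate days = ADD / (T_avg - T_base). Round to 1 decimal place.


Insect development time:
Effective temperature = avg_temp - T_base = 22.9 - 8 = 14.9 C
Days = ADD / effective_temp = 406 / 14.9 = 27.2 days

27.2


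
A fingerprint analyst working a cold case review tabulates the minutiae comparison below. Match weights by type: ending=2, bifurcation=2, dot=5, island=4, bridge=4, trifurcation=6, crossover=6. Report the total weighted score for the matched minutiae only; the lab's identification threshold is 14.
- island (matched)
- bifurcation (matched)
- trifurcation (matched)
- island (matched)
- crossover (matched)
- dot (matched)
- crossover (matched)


Weighted minutiae match score:
  island: matched, +4 (running total 4)
  bifurcation: matched, +2 (running total 6)
  trifurcation: matched, +6 (running total 12)
  island: matched, +4 (running total 16)
  crossover: matched, +6 (running total 22)
  dot: matched, +5 (running total 27)
  crossover: matched, +6 (running total 33)
Total score = 33
Threshold = 14; verdict = identification

33


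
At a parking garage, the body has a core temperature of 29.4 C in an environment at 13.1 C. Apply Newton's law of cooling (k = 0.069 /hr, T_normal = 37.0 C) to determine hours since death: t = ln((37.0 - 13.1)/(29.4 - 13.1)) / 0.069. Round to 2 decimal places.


Using Newton's law of cooling:
t = ln((T_normal - T_ambient) / (T_body - T_ambient)) / k
T_normal - T_ambient = 23.9
T_body - T_ambient = 16.3
Ratio = 1.466258
ln(ratio) = 0.382714
t = 0.382714 / 0.069 = 5.55 hours

5.55


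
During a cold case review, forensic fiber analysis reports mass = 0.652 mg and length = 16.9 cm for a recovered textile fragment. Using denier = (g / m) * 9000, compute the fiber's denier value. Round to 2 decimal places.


Denier calculation:
Mass in grams = 0.652 mg / 1000 = 0.000652 g
Length in meters = 16.9 cm / 100 = 0.169 m
Linear density = mass / length = 0.000652 / 0.169 = 0.00385799 g/m
Denier = (g/m) * 9000 = 0.00385799 * 9000 = 34.72

34.72


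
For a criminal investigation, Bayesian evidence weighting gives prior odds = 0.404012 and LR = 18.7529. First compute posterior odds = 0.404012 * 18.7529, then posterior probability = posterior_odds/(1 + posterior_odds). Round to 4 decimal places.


Bayesian evidence evaluation:
Posterior odds = prior_odds * LR = 0.404012 * 18.7529 = 7.576397
Posterior probability = posterior_odds / (1 + posterior_odds)
= 7.576397 / (1 + 7.576397)
= 7.576397 / 8.576397
= 0.8834

0.8834


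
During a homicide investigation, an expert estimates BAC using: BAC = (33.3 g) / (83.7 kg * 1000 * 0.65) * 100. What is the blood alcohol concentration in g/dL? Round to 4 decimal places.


Applying the Widmark formula:
BAC = (dose_g / (body_wt * 1000 * r)) * 100
Denominator = 83.7 * 1000 * 0.65 = 54405
BAC = (33.3 / 54405) * 100
BAC = 0.0612 g/dL

0.0612


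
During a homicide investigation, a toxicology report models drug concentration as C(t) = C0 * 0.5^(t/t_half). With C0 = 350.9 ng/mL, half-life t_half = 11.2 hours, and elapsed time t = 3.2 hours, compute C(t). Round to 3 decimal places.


Drug concentration decay:
Number of half-lives = t / t_half = 3.2 / 11.2 = 0.285714
Decay factor = 0.5^0.285714 = 0.82033552
C(t) = 350.9 * 0.82033552 = 287.856 ng/mL

287.856


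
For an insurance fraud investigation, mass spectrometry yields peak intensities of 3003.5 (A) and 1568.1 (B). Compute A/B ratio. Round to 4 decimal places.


Spectral peak ratio:
Peak A = 3003.5 counts
Peak B = 1568.1 counts
Ratio = 3003.5 / 1568.1 = 1.9154

1.9154


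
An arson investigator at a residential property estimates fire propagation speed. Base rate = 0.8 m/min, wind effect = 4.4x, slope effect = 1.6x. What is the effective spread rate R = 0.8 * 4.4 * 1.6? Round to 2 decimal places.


Fire spread rate calculation:
R = R0 * wind_factor * slope_factor
= 0.8 * 4.4 * 1.6
= 3.52 * 1.6
= 5.63 m/min

5.63


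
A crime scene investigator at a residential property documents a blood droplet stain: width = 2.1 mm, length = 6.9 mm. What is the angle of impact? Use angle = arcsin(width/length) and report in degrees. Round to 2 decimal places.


Blood spatter impact angle calculation:
width / length = 2.1 / 6.9 = 0.304348
angle = arcsin(0.304348)
angle = 17.72 degrees

17.72


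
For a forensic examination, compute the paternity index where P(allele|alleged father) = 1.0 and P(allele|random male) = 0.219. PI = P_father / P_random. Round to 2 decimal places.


Paternity Index calculation:
PI = P(allele|father) / P(allele|random)
PI = 1.0 / 0.219
PI = 4.57

4.57


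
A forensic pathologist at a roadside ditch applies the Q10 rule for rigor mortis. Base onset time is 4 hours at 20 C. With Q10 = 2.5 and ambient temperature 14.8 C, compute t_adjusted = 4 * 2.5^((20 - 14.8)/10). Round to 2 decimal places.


Rigor mortis time adjustment:
Exponent = (T_ref - T_actual) / 10 = (20 - 14.8) / 10 = 0.52
Q10 factor = 2.5^0.52 = 1.61038
t_adjusted = 4 * 1.61038 = 6.44 hours

6.44


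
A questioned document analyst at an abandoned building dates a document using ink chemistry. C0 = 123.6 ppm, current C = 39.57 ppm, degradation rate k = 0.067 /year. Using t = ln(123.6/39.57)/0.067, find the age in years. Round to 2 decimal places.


Document age estimation:
C0/C = 123.6 / 39.57 = 3.123578
ln(C0/C) = 1.138979
t = 1.138979 / 0.067 = 17.00 years

17.00


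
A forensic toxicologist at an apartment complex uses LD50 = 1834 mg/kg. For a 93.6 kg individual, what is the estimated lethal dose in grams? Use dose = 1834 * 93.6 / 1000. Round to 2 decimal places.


Lethal dose calculation:
Lethal dose = LD50 * body_weight / 1000
= 1834 * 93.6 / 1000
= 171662.4 / 1000
= 171.66 g

171.66


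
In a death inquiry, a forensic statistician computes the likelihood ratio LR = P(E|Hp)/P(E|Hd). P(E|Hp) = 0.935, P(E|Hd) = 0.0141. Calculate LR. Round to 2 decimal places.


Likelihood ratio calculation:
LR = P(E|Hp) / P(E|Hd)
LR = 0.935 / 0.0141
LR = 66.31

66.31


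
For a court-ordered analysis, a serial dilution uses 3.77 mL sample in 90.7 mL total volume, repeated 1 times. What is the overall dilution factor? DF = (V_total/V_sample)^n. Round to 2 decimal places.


Dilution factor calculation:
Single dilution = V_total / V_sample = 90.7 / 3.77 ≈ 24.058355
Number of dilutions = 1
Total DF = (90.7 / 3.77)^1 (full precision, rounded at the end) = 24.06

24.06


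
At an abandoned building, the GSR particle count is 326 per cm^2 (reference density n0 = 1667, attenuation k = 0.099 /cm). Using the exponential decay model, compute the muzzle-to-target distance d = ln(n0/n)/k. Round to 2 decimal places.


GSR distance calculation:
n0/n = 1667 / 326 = 5.113497
ln(n0/n) = 1.631884
d = 1.631884 / 0.099 = 16.48 cm

16.48


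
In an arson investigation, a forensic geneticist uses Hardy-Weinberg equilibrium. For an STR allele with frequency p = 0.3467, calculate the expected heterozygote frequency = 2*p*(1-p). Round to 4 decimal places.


Hardy-Weinberg heterozygote frequency:
q = 1 - p = 1 - 0.3467 = 0.6533
2pq = 2 * 0.3467 * 0.6533 = 0.4530

0.4530


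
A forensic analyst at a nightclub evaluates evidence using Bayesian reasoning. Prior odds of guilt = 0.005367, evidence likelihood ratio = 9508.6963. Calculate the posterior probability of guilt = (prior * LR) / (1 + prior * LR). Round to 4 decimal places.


Bayesian evidence evaluation:
Posterior odds = prior_odds * LR = 0.005367 * 9508.6963 = 51.03317
Posterior probability = posterior_odds / (1 + posterior_odds)
= 51.03317 / (1 + 51.03317)
= 51.03317 / 52.03317
= 0.9808

0.9808


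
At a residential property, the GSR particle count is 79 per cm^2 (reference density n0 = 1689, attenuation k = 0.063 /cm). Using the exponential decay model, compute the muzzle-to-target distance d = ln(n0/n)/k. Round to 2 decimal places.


GSR distance calculation:
n0/n = 1689 / 79 = 21.379747
ln(n0/n) = 3.062444
d = 3.062444 / 0.063 = 48.61 cm

48.61


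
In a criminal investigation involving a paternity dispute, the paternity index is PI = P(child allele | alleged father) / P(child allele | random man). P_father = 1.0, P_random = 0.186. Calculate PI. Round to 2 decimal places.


Paternity Index calculation:
PI = P(allele|father) / P(allele|random)
PI = 1.0 / 0.186
PI = 5.38

5.38


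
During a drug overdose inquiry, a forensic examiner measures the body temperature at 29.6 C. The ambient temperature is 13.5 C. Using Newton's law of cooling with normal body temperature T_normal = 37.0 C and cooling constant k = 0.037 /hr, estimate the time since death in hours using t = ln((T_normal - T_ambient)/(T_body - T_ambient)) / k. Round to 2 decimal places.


Using Newton's law of cooling:
t = ln((T_normal - T_ambient) / (T_body - T_ambient)) / k
T_normal - T_ambient = 23.5
T_body - T_ambient = 16.1
Ratio = 1.459627
ln(ratio) = 0.378181
t = 0.378181 / 0.037 = 10.22 hours

10.22


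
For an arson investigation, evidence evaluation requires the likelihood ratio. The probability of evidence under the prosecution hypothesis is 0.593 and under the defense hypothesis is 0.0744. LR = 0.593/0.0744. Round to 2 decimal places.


Likelihood ratio calculation:
LR = P(E|Hp) / P(E|Hd)
LR = 0.593 / 0.0744
LR = 7.97

7.97


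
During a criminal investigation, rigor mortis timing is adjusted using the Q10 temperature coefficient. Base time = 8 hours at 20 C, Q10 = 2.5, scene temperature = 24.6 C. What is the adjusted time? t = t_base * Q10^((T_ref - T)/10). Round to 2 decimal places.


Rigor mortis time adjustment:
Exponent = (T_ref - T_actual) / 10 = (20 - 24.6) / 10 = -0.46
Q10 factor = 2.5^-0.46 = 0.65607
t_adjusted = 8 * 0.65607 = 5.25 hours

5.25


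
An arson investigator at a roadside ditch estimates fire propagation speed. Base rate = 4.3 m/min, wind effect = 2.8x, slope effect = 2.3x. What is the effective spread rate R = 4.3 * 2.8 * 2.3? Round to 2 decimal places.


Fire spread rate calculation:
R = R0 * wind_factor * slope_factor
= 4.3 * 2.8 * 2.3
= 12.04 * 2.3
= 27.69 m/min

27.69


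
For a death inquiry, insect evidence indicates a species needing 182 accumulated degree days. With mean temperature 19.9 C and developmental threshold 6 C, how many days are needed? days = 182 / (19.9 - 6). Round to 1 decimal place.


Insect development time:
Effective temperature = avg_temp - T_base = 19.9 - 6 = 13.9 C
Days = ADD / effective_temp = 182 / 13.9 = 13.1 days

13.1


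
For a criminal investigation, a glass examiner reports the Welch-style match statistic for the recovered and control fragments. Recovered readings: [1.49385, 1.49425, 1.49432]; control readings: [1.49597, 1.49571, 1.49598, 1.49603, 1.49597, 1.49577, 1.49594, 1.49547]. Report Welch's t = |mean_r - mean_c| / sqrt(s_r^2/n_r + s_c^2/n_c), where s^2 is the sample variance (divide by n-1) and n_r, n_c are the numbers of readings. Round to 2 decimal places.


Welch's t-criterion for glass RI comparison:
Recovered mean = sum / n_r = 4.48242 / 3 = 1.49414
Control mean = sum / n_c = 11.96684 / 8 = 1.495855
Recovered sample variance s_r^2 = 6.43e-08
Control sample variance s_c^2 = 3.66286e-08
Welch SE (unpooled) = sqrt(s_r^2/n_r + s_c^2/n_c) = sqrt(2.14333e-08 + 4.57857e-09) = sqrt(2.60119e-08) = 0.000161282
|mean_r - mean_c| = 0.001715
t = 0.001715 / 0.000161282 = 10.63

10.63


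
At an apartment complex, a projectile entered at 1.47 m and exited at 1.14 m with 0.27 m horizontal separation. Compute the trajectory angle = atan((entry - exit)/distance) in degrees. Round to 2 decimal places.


Bullet trajectory angle:
Height difference = 1.47 - 1.14 = 0.33 m
angle = atan(0.33 / 0.27)
angle = atan(1.222222)
angle = 50.71 degrees

50.71


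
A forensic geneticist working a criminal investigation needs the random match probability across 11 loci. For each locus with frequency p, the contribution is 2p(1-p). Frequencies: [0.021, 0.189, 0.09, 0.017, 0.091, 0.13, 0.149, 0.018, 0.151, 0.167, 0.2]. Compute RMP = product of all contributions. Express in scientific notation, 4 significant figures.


Computing RMP for 11 loci:
Locus 1: 2 * 0.021 * 0.979 = 0.041118
Locus 2: 2 * 0.189 * 0.811 = 0.306558
Locus 3: 2 * 0.09 * 0.91 = 0.1638
Locus 4: 2 * 0.017 * 0.983 = 0.033422
Locus 5: 2 * 0.091 * 0.909 = 0.165438
Locus 6: 2 * 0.13 * 0.87 = 0.2262
Locus 7: 2 * 0.149 * 0.851 = 0.253598
Locus 8: 2 * 0.018 * 0.982 = 0.035352
Locus 9: 2 * 0.151 * 0.849 = 0.256398
Locus 10: 2 * 0.167 * 0.833 = 0.278222
Locus 11: 2 * 0.2 * 0.8 = 0.32
RMP = 5.285e-10

5.285e-10
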